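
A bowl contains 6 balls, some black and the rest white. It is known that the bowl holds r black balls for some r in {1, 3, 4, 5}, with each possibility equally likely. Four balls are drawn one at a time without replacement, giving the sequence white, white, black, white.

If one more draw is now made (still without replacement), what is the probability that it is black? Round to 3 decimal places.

0.231

The likelihood of the observed sequence under each hypothesis: P(data | r = 1) = (5/6)(4/5)(1/4)(3/3) = 1/6; P(data | r = 3) = (3/6)(2/5)(3/4)(1/3) = 1/20; P(data | r = 4) = (2/6)(1/5)(4/4)(0/3) = 0; P(data | r = 5) = (1/6)(0/5) = 0.
Weighting by the prior gives 1/4 · 1/6 = 1/24, 1/4 · 1/20 = 1/80, 1/4 · 0 = 0, 1/4 · 0 = 0; these sum to 13/240.
Dividing through by the total gives posterior P(r = 1 | data) = 10/13, P(r = 3 | data) = 3/13, P(r = 4 | data) = 0, P(r = 5 | data) = 0.
The predictive probability is P(black next | data) = (0)(10/13) + (1)(3/13) = 3/13.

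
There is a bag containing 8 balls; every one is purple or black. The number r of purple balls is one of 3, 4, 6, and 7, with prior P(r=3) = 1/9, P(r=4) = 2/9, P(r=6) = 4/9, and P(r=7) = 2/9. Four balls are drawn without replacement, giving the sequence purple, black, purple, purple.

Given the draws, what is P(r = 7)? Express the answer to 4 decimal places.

0.2622

Under each hypothesis, the probability of the observed sequence is: P(data | r = 3) = (3/8)(5/7)(2/6)(1/5) = 1/56; P(data | r = 4) = (4/8)(4/7)(3/6)(2/5) = 2/35; P(data | r = 6) = (6/8)(2/7)(5/6)(4/5) = 1/7; P(data | r = 7) = (7/8)(1/7)(6/6)(5/5) = 1/8.
Weighting by the prior gives 1/9 · 1/56 = 1/504, 2/9 · 2/35 = 4/315, 4/9 · 1/7 = 4/63, 2/9 · 1/8 = 1/36; these sum to 89/840.
So P(r = 7 | data) = (1/36) / (89/840) = 70/267.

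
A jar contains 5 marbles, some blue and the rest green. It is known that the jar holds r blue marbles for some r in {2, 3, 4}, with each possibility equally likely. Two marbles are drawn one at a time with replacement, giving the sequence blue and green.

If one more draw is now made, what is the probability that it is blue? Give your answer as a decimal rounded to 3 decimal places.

Under each hypothesis, the probability of the observed sequence is: P(data | r = 2) = (2/5)(3/5) = 6/25; P(data | r = 3) = (3/5)(2/5) = 6/25; P(data | r = 4) = (4/5)(1/5) = 4/25.
Multiplying each by its prior: 1/3 · 6/25 = 2/25, 1/3 · 6/25 = 2/25, 1/3 · 4/25 = 4/75; with total 16/75.
Dividing through by the total gives posterior P(r = 2 | data) = 3/8, P(r = 3 | data) = 3/8, P(r = 4 | data) = 1/4.
So P(blue next | data) = Σ P(blue next | H) P(H | data) = (2/5)(3/8) + (3/5)(3/8) + (4/5)(1/4) = 23/40.

0.575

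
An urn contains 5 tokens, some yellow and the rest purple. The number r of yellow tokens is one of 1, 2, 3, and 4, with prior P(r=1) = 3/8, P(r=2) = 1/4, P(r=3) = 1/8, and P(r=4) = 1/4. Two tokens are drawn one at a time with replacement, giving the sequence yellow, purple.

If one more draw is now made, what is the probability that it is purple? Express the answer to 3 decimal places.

0.547

The likelihood of the observed sequence under each hypothesis: P(data | r = 1) = (1/5)(4/5) = 4/25; P(data | r = 2) = (2/5)(3/5) = 6/25; P(data | r = 3) = (3/5)(2/5) = 6/25; P(data | r = 4) = (4/5)(1/5) = 4/25.
Weighting by the prior gives 3/8 · 4/25 = 3/50, 1/4 · 6/25 = 3/50, 1/8 · 6/25 = 3/100, 1/4 · 4/25 = 1/25; with total 19/100.
Dividing through by the total gives posterior P(r = 1 | data) = 6/19, P(r = 2 | data) = 6/19, P(r = 3 | data) = 3/19, P(r = 4 | data) = 4/19.
Averaging over the posterior, P(purple next | data) = (4/5)(6/19) + (3/5)(6/19) + (2/5)(3/19) + (1/5)(4/19) = 52/95.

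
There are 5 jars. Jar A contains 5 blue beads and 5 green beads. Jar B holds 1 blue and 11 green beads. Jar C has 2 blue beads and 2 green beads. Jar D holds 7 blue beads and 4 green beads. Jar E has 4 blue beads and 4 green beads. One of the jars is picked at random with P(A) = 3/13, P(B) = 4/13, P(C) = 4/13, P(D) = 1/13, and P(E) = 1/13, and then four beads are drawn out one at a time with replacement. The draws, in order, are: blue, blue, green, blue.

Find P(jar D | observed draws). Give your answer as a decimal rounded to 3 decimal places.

0.157

For each hypothesis, P(data | H) works out to: P(data | jar A) = (5/10)(5/10)(5/10)(5/10) = 0.0625; P(data | jar B) = (1/12)(1/12)(11/12)(1/12) = 0.00053048; P(data | jar C) = (2/4)(2/4)(2/4)(2/4) = 0.0625; P(data | jar D) = (7/11)(7/11)(4/11)(7/11) = 0.093709; P(data | jar E) = (4/8)(4/8)(4/8)(4/8) = 0.0625.
Weighting by the prior gives 3/13 · 0.0625 = 0.014423, 4/13 · 0.00053048 = 0.00016322, 4/13 · 0.0625 = 0.019231, 1/13 · 0.093709 = 0.0072084, 1/13 · 0.0625 = 0.0048077; these sum to 0.045833.
By Bayes' rule, P(jar D | data) = (0.0072084) / (0.045833) = 0.15728.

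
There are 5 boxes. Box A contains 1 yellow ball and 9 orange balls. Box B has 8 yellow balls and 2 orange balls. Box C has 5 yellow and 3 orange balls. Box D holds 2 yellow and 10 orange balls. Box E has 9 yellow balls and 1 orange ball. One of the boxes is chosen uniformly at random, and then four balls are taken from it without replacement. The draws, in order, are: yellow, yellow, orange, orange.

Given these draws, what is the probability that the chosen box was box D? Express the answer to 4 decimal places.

For each hypothesis, P(data | H) works out to: P(data | box A) = (1/10)(0/9) = 0; P(data | box B) = (8/10)(7/9)(2/8)(1/7) = 0.022222; P(data | box C) = (5/8)(4/7)(3/6)(2/5) = 0.071429; P(data | box D) = (2/12)(1/11)(10/10)(9/9) = 0.015152; P(data | box E) = (9/10)(8/9)(1/8)(0/7) = 0.
The prior-weighted likelihoods are 1/5 · 0 = 0, 1/5 · 0.022222 = 0.0044444, 1/5 · 0.071429 = 0.014286, 1/5 · 0.015152 = 0.0030303, 1/5 · 0 = 0; with total 0.02176.
Hence P(box D | data) = (0.0030303) / (0.02176) = 0.13926.

0.1393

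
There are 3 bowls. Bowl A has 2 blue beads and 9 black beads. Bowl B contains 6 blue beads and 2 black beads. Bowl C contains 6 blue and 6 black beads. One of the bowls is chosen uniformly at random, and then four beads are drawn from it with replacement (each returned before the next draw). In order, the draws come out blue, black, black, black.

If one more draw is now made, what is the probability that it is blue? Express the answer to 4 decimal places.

For each hypothesis, P(data | H) works out to: P(data | bowl A) = (2/11)(9/11)(9/11)(9/11) = 0.099583; P(data | bowl B) = (6/8)(2/8)(2/8)(2/8) = 0.011719; P(data | bowl C) = (6/12)(6/12)(6/12)(6/12) = 0.0625.
Multiplying each by its prior: 1/3 · 0.099583 = 0.033194, 1/3 · 0.011719 = 0.0039062, 1/3 · 0.0625 = 0.020833; these sum to 0.057934.
The posterior is then P(bowl A | data) = 0.57297, P(bowl B | data) = 0.067426, P(bowl C | data) = 0.3596.
The predictive probability is P(blue next | data) = (2/11)(0.57297) + (3/4)(0.067426) + (1/2)(0.3596) = 0.33455.

0.3345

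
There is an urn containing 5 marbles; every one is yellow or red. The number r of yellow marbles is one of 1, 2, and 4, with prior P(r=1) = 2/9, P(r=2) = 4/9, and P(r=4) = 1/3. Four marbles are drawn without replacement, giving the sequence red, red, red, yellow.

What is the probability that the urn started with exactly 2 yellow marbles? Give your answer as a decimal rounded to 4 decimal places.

The likelihood of the observed sequence under each hypothesis: P(data | r = 1) = (4/5)(3/4)(2/3)(1/2) = 1/5; P(data | r = 2) = (3/5)(2/4)(1/3)(2/2) = 1/10; P(data | r = 4) = (1/5)(0/4) = 0.
Weighting by the prior gives 2/9 · 1/5 = 2/45, 4/9 · 1/10 = 2/45, 1/3 · 0 = 0; with total 4/45.
So P(r = 2 | data) = (2/45) / (4/45) = 1/2.

0.5000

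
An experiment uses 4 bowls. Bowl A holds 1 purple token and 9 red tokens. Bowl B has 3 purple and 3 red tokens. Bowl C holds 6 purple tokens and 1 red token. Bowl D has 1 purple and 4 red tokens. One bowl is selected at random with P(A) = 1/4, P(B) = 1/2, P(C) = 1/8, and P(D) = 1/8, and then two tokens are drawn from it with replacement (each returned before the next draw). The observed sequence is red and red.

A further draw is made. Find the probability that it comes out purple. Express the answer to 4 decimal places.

0.2462

Under each hypothesis, the probability of the observed sequence is: P(data | bowl A) = (9/10)(9/10) = 0.81; P(data | bowl B) = (3/6)(3/6) = 0.25; P(data | bowl C) = (1/7)(1/7) = 0.020408; P(data | bowl D) = (4/5)(4/5) = 0.64.
Weighting by the prior gives 1/4 · 0.81 = 0.2025, 1/2 · 0.25 = 0.125, 1/8 · 0.020408 = 0.002551, 1/8 · 0.64 = 0.08; with total 0.41005.
The posterior is then P(bowl A | data) = 0.49384, P(bowl B | data) = 0.30484, P(bowl C | data) = 0.0062212, P(bowl D | data) = 0.1951.
So P(purple next | data) = Σ P(purple next | H) P(H | data) = (1/10)(0.49384) + (1/2)(0.30484) + (6/7)(0.0062212) + (1/5)(0.1951) = 0.24616.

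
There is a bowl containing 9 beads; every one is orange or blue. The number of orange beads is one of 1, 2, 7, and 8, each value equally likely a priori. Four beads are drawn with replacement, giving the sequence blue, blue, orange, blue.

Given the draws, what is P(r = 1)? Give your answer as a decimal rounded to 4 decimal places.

0.4057

The likelihood of the observed sequence under each hypothesis: P(data | r = 1) = (8/9)(8/9)(1/9)(8/9) = 0.078037; P(data | r = 2) = (7/9)(7/9)(2/9)(7/9) = 0.10456; P(data | r = 7) = (2/9)(2/9)(7/9)(2/9) = 0.0085353; P(data | r = 8) = (1/9)(1/9)(8/9)(1/9) = 0.0012193.
Weighting by the prior gives 1/4 · 0.078037 = 0.019509, 1/4 · 0.10456 = 0.026139, 1/4 · 0.0085353 = 0.0021338, 1/4 · 0.0012193 = 0.00030483; these sum to 0.048087.
Hence P(r = 1 | data) = (0.019509) / (0.048087) = 0.40571.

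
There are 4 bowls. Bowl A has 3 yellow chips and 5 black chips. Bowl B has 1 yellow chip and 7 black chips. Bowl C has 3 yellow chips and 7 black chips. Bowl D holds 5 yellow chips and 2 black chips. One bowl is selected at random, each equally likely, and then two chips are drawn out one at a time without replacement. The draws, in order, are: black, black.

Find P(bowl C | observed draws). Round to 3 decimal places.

0.288

Compute the likelihood of the observed sequence for each case: P(data | bowl A) = (5/8)(4/7) = 5/14; P(data | bowl B) = (7/8)(6/7) = 3/4; P(data | bowl C) = (7/10)(6/9) = 7/15; P(data | bowl D) = (2/7)(1/6) = 1/21.
Multiplying each by its prior: 1/4 · 5/14 = 5/56, 1/4 · 3/4 = 3/16, 1/4 · 7/15 = 7/60, 1/4 · 1/21 = 1/84; with total 227/560.
By Bayes' rule, P(bowl C | data) = (7/60) / (227/560) = 196/681.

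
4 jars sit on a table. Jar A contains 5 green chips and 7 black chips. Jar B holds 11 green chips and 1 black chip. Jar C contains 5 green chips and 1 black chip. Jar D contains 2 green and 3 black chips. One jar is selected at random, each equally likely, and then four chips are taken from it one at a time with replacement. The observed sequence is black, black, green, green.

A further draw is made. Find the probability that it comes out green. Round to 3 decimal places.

Under each hypothesis, the probability of the observed sequence is: P(data | jar A) = (7/12)(7/12)(5/12)(5/12) = 0.059076; P(data | jar B) = (1/12)(1/12)(11/12)(11/12) = 0.0058353; P(data | jar C) = (1/6)(1/6)(5/6)(5/6) = 0.01929; P(data | jar D) = (3/5)(3/5)(2/5)(2/5) = 0.0576.
The prior-weighted likelihoods are 1/4 · 0.059076 = 0.014769, 1/4 · 0.0058353 = 0.0014588, 1/4 · 0.01929 = 0.0048225, 1/4 · 0.0576 = 0.0144; these sum to 0.03545.
Normalising, the posterior is P(jar A | data) = 0.41661, P(jar B | data) = 0.041151, P(jar C | data) = 0.13604, P(jar D | data) = 0.4062.
The predictive probability is P(green next | data) = (5/12)(0.41661) + (11/12)(0.041151) + (5/6)(0.13604) + (2/5)(0.4062) = 0.48715.

0.487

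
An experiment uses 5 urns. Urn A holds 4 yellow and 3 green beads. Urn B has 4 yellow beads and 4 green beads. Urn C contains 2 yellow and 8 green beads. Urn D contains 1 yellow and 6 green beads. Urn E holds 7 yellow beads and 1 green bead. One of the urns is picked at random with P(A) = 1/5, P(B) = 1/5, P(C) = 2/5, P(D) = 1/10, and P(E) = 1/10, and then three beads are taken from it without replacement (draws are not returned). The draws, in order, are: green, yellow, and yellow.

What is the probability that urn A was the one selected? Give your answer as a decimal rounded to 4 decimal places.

0.4070

The likelihood of the observed sequence under each hypothesis: P(data | urn A) = (3/7)(4/6)(3/5) = 0.17143; P(data | urn B) = (4/8)(4/7)(3/6) = 0.14286; P(data | urn C) = (8/10)(2/9)(1/8) = 0.022222; P(data | urn D) = (6/7)(1/6)(0/5) = 0; P(data | urn E) = (1/8)(7/7)(6/6) = 0.125.
Multiplying each by its prior: 1/5 · 0.17143 = 0.034286, 1/5 · 0.14286 = 0.028571, 2/5 · 0.022222 = 0.0088889, 1/10 · 0 = 0, 1/10 · 0.125 = 0.0125; these sum to 0.084246.
So P(urn A | data) = (0.034286) / (0.084246) = 0.40697.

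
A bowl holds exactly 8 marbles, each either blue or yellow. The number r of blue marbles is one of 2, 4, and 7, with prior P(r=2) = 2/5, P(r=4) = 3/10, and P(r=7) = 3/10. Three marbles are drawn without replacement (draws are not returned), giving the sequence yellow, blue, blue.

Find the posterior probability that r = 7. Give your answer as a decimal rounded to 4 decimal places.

Under each hypothesis, the probability of the observed sequence is: P(data | r = 2) = (6/8)(2/7)(1/6) = 1/28; P(data | r = 4) = (4/8)(4/7)(3/6) = 1/7; P(data | r = 7) = (1/8)(7/7)(6/6) = 1/8.
The prior-weighted likelihoods are 2/5 · 1/28 = 1/70, 3/10 · 1/7 = 3/70, 3/10 · 1/8 = 3/80; these sum to 53/560.
Therefore the posterior P(r = 7 | data) = (3/80) / (53/560) = 21/53.

0.3962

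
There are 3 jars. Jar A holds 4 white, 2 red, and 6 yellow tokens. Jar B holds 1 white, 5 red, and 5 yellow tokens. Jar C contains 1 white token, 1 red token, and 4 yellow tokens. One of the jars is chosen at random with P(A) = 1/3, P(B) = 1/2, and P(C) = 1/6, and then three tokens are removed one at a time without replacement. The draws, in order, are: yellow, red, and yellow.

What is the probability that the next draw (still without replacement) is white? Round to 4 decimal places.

The likelihood of the observed sequence under each hypothesis: P(data | jar A) = (6/12)(2/11)(5/10) = 0.045455; P(data | jar B) = (5/11)(5/10)(4/9) = 0.10101; P(data | jar C) = (4/6)(1/5)(3/4) = 0.1.
Weighting by the prior gives 1/3 · 0.045455 = 0.015152, 1/2 · 0.10101 = 0.050505, 1/6 · 0.1 = 0.016667; these sum to 0.082323.
The posterior is then P(jar A | data) = 0.18405, P(jar B | data) = 0.6135, P(jar C | data) = 0.20245.
Averaging over the posterior, P(white next | data) = (4/9)(0.18405) + (1/8)(0.6135) + (1/3)(0.20245) = 0.22597.

0.2260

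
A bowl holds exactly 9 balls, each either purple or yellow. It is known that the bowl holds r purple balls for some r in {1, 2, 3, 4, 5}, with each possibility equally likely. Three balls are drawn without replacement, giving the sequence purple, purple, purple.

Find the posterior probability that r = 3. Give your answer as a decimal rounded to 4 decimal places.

0.0667

The likelihood of the observed sequence under each hypothesis: P(data | r = 1) = (1/9)(0/8) = 0; P(data | r = 2) = (2/9)(1/8)(0/7) = 0; P(data | r = 3) = (3/9)(2/8)(1/7) = 1/84; P(data | r = 4) = (4/9)(3/8)(2/7) = 1/21; P(data | r = 5) = (5/9)(4/8)(3/7) = 5/42.
The prior-weighted likelihoods are 1/5 · 0 = 0, 1/5 · 0 = 0, 1/5 · 1/84 = 1/420, 1/5 · 1/21 = 1/105, 1/5 · 5/42 = 1/42; summing to 1/28.
By Bayes' rule, P(r = 3 | data) = (1/420) / (1/28) = 1/15.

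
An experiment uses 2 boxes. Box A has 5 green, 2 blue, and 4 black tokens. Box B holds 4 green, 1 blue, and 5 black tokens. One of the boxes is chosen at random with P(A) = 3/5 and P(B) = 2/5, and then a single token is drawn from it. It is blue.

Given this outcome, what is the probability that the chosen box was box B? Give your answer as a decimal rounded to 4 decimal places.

Under each hypothesis, the probability of this draw is: P(data | box A) = (2/11) = 2/11; P(data | box B) = (1/10) = 1/10.
The prior-weighted likelihoods are 3/5 · 2/11 = 6/55, 2/5 · 1/10 = 1/25; with total 41/275.
Therefore the posterior P(box B | data) = (1/25) / (41/275) = 11/41.

0.2683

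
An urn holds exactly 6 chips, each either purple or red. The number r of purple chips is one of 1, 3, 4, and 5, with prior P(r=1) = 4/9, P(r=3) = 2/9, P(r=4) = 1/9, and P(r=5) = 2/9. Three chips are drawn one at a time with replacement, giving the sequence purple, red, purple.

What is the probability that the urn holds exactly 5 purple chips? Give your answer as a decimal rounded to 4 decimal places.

0.3205

Under each hypothesis, the probability of the observed sequence is: P(data | r = 1) = (1/6)(5/6)(1/6) = 5/216; P(data | r = 3) = (3/6)(3/6)(3/6) = 1/8; P(data | r = 4) = (4/6)(2/6)(4/6) = 4/27; P(data | r = 5) = (5/6)(1/6)(5/6) = 25/216.
Multiplying each by its prior: 4/9 · 5/216 = 5/486, 2/9 · 1/8 = 1/36, 1/9 · 4/27 = 4/243, 2/9 · 25/216 = 25/972; summing to 13/162.
Hence P(r = 5 | data) = (25/972) / (13/162) = 25/78.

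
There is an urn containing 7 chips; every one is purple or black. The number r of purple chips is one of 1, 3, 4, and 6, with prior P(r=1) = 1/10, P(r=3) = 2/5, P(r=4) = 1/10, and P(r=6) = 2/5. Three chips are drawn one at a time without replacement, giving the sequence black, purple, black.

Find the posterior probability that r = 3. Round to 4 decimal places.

0.7273

Compute the likelihood of the observed sequence for each case: P(data | r = 1) = (6/7)(1/6)(5/5) = 1/7; P(data | r = 3) = (4/7)(3/6)(3/5) = 6/35; P(data | r = 4) = (3/7)(4/6)(2/5) = 4/35; P(data | r = 6) = (1/7)(6/6)(0/5) = 0.
The prior-weighted likelihoods are 1/10 · 1/7 = 1/70, 2/5 · 6/35 = 12/175, 1/10 · 4/35 = 2/175, 2/5 · 0 = 0; these sum to 33/350.
Therefore the posterior P(r = 3 | data) = (12/175) / (33/350) = 8/11.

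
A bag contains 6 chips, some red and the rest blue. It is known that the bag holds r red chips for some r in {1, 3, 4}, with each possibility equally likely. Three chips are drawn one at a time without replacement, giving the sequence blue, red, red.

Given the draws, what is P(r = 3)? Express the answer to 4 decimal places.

0.4286

The likelihood of the observed sequence under each hypothesis: P(data | r = 1) = (5/6)(1/5)(0/4) = 0; P(data | r = 3) = (3/6)(3/5)(2/4) = 3/20; P(data | r = 4) = (2/6)(4/5)(3/4) = 1/5.
The prior-weighted likelihoods are 1/3 · 0 = 0, 1/3 · 3/20 = 1/20, 1/3 · 1/5 = 1/15; with total 7/60.
By Bayes' rule, P(r = 3 | data) = (1/20) / (7/60) = 3/7.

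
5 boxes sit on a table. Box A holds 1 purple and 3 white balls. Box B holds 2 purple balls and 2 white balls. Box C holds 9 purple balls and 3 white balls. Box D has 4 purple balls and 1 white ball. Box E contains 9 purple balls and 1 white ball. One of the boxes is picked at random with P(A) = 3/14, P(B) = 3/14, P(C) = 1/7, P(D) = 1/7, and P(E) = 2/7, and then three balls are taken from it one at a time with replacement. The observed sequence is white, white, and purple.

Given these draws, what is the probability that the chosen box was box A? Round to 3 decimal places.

0.426

The likelihood of the observed sequence under each hypothesis: P(data | box A) = (3/4)(3/4)(1/4) = 0.14062; P(data | box B) = (2/4)(2/4)(2/4) = 0.125; P(data | box C) = (3/12)(3/12)(9/12) = 0.046875; P(data | box D) = (1/5)(1/5)(4/5) = 0.032; P(data | box E) = (1/10)(1/10)(9/10) = 0.009.
Multiplying each by its prior: 3/14 · 0.14062 = 0.030134, 3/14 · 0.125 = 0.026786, 1/7 · 0.046875 = 0.0066964, 1/7 · 0.032 = 0.0045714, 2/7 · 0.009 = 0.0025714; with total 0.070759.
So P(box A | data) = (0.030134) / (0.070759) = 0.42587.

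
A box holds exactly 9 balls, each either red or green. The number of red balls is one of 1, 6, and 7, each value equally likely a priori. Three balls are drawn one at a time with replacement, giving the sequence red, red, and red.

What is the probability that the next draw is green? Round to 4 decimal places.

0.2663

For each hypothesis, P(data | H) works out to: P(data | r = 1) = (1/9)(1/9)(1/9) = 0.0013717; P(data | r = 6) = (6/9)(6/9)(6/9) = 0.2963; P(data | r = 7) = (7/9)(7/9)(7/9) = 0.47051.
Weighting by the prior gives 1/3 · 0.0013717 = 0.00045725, 1/3 · 0.2963 = 0.098765, 1/3 · 0.47051 = 0.15684; these sum to 0.25606.
Dividing through by the total gives posterior P(r = 1 | data) = 0.0017857, P(r = 6 | data) = 0.38571, P(r = 7 | data) = 0.6125.
The predictive probability is P(green next | data) = (8/9)(0.0017857) + (1/3)(0.38571) + (2/9)(0.6125) = 0.26627.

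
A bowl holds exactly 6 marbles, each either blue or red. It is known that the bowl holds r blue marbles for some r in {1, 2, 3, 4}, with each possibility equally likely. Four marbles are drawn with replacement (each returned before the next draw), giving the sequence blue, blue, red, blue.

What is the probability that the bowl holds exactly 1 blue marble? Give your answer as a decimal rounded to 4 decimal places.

0.0203

Compute the likelihood of the observed sequence for each case: P(data | r = 1) = (1/6)(1/6)(5/6)(1/6) = 0.003858; P(data | r = 2) = (2/6)(2/6)(4/6)(2/6) = 0.024691; P(data | r = 3) = (3/6)(3/6)(3/6)(3/6) = 0.0625; P(data | r = 4) = (4/6)(4/6)(2/6)(4/6) = 0.098765.
Weighting by the prior gives 1/4 · 0.003858 = 0.00096451, 1/4 · 0.024691 = 0.0061728, 1/4 · 0.0625 = 0.015625, 1/4 · 0.098765 = 0.024691; these sum to 0.047454.
Therefore the posterior P(r = 1 | data) = (0.00096451) / (0.047454) = 0.020325.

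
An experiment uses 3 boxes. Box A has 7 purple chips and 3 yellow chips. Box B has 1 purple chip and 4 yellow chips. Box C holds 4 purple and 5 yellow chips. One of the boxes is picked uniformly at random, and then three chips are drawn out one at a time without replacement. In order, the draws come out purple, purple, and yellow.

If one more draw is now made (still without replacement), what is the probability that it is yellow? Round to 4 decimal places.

For each hypothesis, P(data | H) works out to: P(data | box A) = (7/10)(6/9)(3/8) = 0.175; P(data | box B) = (1/5)(0/4) = 0; P(data | box C) = (4/9)(3/8)(5/7) = 0.11905.
The prior-weighted likelihoods are 1/3 · 0.175 = 0.058333, 1/3 · 0 = 0, 1/3 · 0.11905 = 0.039683; with total 0.098016.
Dividing through by the total gives posterior P(box A | data) = 0.59514, P(box B | data) = 0, P(box C | data) = 0.40486.
So P(yellow next | data) = Σ P(yellow next | H) P(H | data) = (2/7)(0.59514) + (2/3)(0.40486) = 0.43995.

0.4399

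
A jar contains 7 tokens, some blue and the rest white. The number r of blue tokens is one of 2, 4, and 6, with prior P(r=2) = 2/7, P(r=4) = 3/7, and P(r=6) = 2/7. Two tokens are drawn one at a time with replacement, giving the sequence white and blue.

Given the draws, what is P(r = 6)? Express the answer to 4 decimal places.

0.1765

Under each hypothesis, the probability of the observed sequence is: P(data | r = 2) = (5/7)(2/7) = 10/49; P(data | r = 4) = (3/7)(4/7) = 12/49; P(data | r = 6) = (1/7)(6/7) = 6/49.
Weighting by the prior gives 2/7 · 10/49 = 20/343, 3/7 · 12/49 = 36/343, 2/7 · 6/49 = 12/343; these sum to 68/343.
Hence P(r = 6 | data) = (12/343) / (68/343) = 3/17.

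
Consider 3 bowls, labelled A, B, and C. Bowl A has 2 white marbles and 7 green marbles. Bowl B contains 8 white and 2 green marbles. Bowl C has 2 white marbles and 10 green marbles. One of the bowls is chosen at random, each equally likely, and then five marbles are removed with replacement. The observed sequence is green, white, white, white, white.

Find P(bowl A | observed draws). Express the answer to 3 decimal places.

Under each hypothesis, the probability of the observed sequence is: P(data | bowl A) = (7/9)(2/9)(2/9)(2/9)(2/9) = 0.0018967; P(data | bowl B) = (2/10)(8/10)(8/10)(8/10)(8/10) = 0.08192; P(data | bowl C) = (10/12)(2/12)(2/12)(2/12)(2/12) = 0.000643.
The prior-weighted likelihoods are 1/3 · 0.0018967 = 0.00063224, 1/3 · 0.08192 = 0.027307, 1/3 · 0.000643 = 0.00021433; these sum to 0.028153.
Hence P(bowl A | data) = (0.00063224) / (0.028153) = 0.022457.

0.022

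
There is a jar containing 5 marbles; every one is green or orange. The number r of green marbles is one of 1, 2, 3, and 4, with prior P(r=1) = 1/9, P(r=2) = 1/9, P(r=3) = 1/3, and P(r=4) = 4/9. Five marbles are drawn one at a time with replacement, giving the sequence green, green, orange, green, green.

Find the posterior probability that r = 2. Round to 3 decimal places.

0.031

Under each hypothesis, the probability of the observed sequence is: P(data | r = 1) = (1/5)(1/5)(4/5)(1/5)(1/5) = 0.00128; P(data | r = 2) = (2/5)(2/5)(3/5)(2/5)(2/5) = 0.01536; P(data | r = 3) = (3/5)(3/5)(2/5)(3/5)(3/5) = 0.05184; P(data | r = 4) = (4/5)(4/5)(1/5)(4/5)(4/5) = 0.08192.
Weighting by the prior gives 1/9 · 0.00128 = 0.00014222, 1/9 · 0.01536 = 0.0017067, 1/3 · 0.05184 = 0.01728, 4/9 · 0.08192 = 0.036409; these sum to 0.055538.
By Bayes' rule, P(r = 2 | data) = (0.0017067) / (0.055538) = 0.03073.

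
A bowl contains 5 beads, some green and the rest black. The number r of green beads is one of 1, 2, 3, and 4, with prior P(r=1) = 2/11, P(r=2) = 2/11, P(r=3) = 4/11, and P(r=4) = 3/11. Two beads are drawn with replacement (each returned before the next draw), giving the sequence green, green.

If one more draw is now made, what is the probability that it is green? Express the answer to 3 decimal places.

0.677

Under each hypothesis, the probability of the observed sequence is: P(data | r = 1) = (1/5)(1/5) = 1/25; P(data | r = 2) = (2/5)(2/5) = 4/25; P(data | r = 3) = (3/5)(3/5) = 9/25; P(data | r = 4) = (4/5)(4/5) = 16/25.
Multiplying each by its prior: 2/11 · 1/25 = 2/275, 2/11 · 4/25 = 8/275, 4/11 · 9/25 = 36/275, 3/11 · 16/25 = 48/275; with total 94/275.
The posterior is then P(r = 1 | data) = 1/47, P(r = 2 | data) = 4/47, P(r = 3 | data) = 18/47, P(r = 4 | data) = 24/47.
The predictive probability is P(green next | data) = (1/5)(1/47) + (2/5)(4/47) + (3/5)(18/47) + (4/5)(24/47) = 159/235.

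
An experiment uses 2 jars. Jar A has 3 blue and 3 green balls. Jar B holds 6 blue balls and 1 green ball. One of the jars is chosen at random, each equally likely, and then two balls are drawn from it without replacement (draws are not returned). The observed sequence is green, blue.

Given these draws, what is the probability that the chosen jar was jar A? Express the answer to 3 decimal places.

For each hypothesis, P(data | H) works out to: P(data | jar A) = (3/6)(3/5) = 3/10; P(data | jar B) = (1/7)(6/6) = 1/7.
Multiplying each by its prior: 1/2 · 3/10 = 3/20, 1/2 · 1/7 = 1/14; summing to 31/140.
By Bayes' rule, P(jar A | data) = (3/20) / (31/140) = 21/31.

0.677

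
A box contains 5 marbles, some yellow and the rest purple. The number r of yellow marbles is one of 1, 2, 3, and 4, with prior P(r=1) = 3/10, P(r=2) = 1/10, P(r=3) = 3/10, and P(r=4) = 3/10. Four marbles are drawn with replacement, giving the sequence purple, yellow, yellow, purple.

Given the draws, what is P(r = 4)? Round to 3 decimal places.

The likelihood of the observed sequence under each hypothesis: P(data | r = 1) = (4/5)(1/5)(1/5)(4/5) = 0.0256; P(data | r = 2) = (3/5)(2/5)(2/5)(3/5) = 0.0576; P(data | r = 3) = (2/5)(3/5)(3/5)(2/5) = 0.0576; P(data | r = 4) = (1/5)(4/5)(4/5)(1/5) = 0.0256.
Weighting by the prior gives 3/10 · 0.0256 = 0.00768, 1/10 · 0.0576 = 0.00576, 3/10 · 0.0576 = 0.01728, 3/10 · 0.0256 = 0.00768; with total 0.0384.
By Bayes' rule, P(r = 4 | data) = (0.00768) / (0.0384) = 0.2.

0.200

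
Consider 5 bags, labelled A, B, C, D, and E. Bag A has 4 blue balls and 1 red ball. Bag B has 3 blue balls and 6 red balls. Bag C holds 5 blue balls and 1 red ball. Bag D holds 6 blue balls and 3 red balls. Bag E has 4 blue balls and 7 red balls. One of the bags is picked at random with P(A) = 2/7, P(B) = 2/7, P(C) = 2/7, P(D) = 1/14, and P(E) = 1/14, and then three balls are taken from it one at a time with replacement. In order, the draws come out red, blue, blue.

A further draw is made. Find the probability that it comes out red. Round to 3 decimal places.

For each hypothesis, P(data | H) works out to: P(data | bag A) = (1/5)(4/5)(4/5) = 0.128; P(data | bag B) = (6/9)(3/9)(3/9) = 0.074074; P(data | bag C) = (1/6)(5/6)(5/6) = 0.11574; P(data | bag D) = (3/9)(6/9)(6/9) = 0.14815; P(data | bag E) = (7/11)(4/11)(4/11) = 0.084147.
Multiplying each by its prior: 2/7 · 0.128 = 0.036571, 2/7 · 0.074074 = 0.021164, 2/7 · 0.11574 = 0.033069, 1/14 · 0.14815 = 0.010582, 1/14 · 0.084147 = 0.0060105; with total 0.1074.
Normalising, the posterior is P(bag A | data) = 0.34053, P(bag B | data) = 0.19706, P(bag C | data) = 0.30791, P(bag D | data) = 0.098532, P(bag E | data) = 0.055966.
Averaging over the posterior, P(red next | data) = (1/5)(0.34053) + (2/3)(0.19706) + (1/6)(0.30791) + (1/3)(0.098532) + (7/11)(0.055966) = 0.31926.

0.319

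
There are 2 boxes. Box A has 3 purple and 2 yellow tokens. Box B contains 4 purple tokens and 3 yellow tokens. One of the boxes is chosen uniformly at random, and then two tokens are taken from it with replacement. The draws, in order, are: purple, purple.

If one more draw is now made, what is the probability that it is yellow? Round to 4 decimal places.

Under each hypothesis, the probability of the observed sequence is: P(data | box A) = (3/5)(3/5) = 0.36; P(data | box B) = (4/7)(4/7) = 0.32653.
The prior-weighted likelihoods are 1/2 · 0.36 = 0.18, 1/2 · 0.32653 = 0.16327; these sum to 0.34327.
Normalising, the posterior is P(box A | data) = 0.52438, P(box B | data) = 0.47562.
So P(yellow next | data) = Σ P(yellow next | H) P(H | data) = (2/5)(0.52438) + (3/7)(0.47562) = 0.41359.

0.4136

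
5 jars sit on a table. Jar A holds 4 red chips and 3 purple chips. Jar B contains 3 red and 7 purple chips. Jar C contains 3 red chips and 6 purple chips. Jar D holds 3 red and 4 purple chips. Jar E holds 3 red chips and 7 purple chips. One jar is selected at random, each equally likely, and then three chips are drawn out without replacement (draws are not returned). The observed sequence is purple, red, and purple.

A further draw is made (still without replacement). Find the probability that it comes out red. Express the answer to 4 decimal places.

0.4064

The likelihood of the observed sequence under each hypothesis: P(data | jar A) = (3/7)(4/6)(2/5) = 4/35; P(data | jar B) = (7/10)(3/9)(6/8) = 7/40; P(data | jar C) = (6/9)(3/8)(5/7) = 5/28; P(data | jar D) = (4/7)(3/6)(3/5) = 6/35; P(data | jar E) = (7/10)(3/9)(6/8) = 7/40.
Multiplying each by its prior: 1/5 · 4/35 = 4/175, 1/5 · 7/40 = 7/200, 1/5 · 5/28 = 1/28, 1/5 · 6/35 = 6/175, 1/5 · 7/40 = 7/200; summing to 57/350.
Normalising, the posterior is P(jar A | data) = 8/57, P(jar B | data) = 49/228, P(jar C | data) = 25/114, P(jar D | data) = 4/19, P(jar E | data) = 49/228.
So P(red next | data) = Σ P(red next | H) P(H | data) = (3/4)(8/57) + (2/7)(49/228) + (1/3)(25/114) + (1/2)(4/19) + (2/7)(49/228) = 139/342.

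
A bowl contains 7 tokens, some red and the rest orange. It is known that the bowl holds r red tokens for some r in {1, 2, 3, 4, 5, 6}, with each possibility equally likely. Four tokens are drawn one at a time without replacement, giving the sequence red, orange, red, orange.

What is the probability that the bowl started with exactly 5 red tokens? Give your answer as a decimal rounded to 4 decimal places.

0.1786

Under each hypothesis, the probability of the observed sequence is: P(data | r = 1) = (1/7)(6/6)(0/5) = 0; P(data | r = 2) = (2/7)(5/6)(1/5)(4/4) = 1/21; P(data | r = 3) = (3/7)(4/6)(2/5)(3/4) = 3/35; P(data | r = 4) = (4/7)(3/6)(3/5)(2/4) = 3/35; P(data | r = 5) = (5/7)(2/6)(4/5)(1/4) = 1/21; P(data | r = 6) = (6/7)(1/6)(5/5)(0/4) = 0.
Multiplying each by its prior: 1/6 · 0 = 0, 1/6 · 1/21 = 1/126, 1/6 · 3/35 = 1/70, 1/6 · 3/35 = 1/70, 1/6 · 1/21 = 1/126, 1/6 · 0 = 0; with total 2/45.
Therefore the posterior P(r = 5 | data) = (1/126) / (2/45) = 5/28.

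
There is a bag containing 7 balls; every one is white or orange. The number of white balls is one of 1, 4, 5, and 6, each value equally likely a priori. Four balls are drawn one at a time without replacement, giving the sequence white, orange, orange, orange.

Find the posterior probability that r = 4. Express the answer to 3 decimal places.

For each hypothesis, P(data | H) works out to: P(data | r = 1) = (1/7)(6/6)(5/5)(4/4) = 1/7; P(data | r = 4) = (4/7)(3/6)(2/5)(1/4) = 1/35; P(data | r = 5) = (5/7)(2/6)(1/5)(0/4) = 0; P(data | r = 6) = (6/7)(1/6)(0/5) = 0.
The prior-weighted likelihoods are 1/4 · 1/7 = 1/28, 1/4 · 1/35 = 1/140, 1/4 · 0 = 0, 1/4 · 0 = 0; with total 3/70.
So P(r = 4 | data) = (1/140) / (3/70) = 1/6.

0.167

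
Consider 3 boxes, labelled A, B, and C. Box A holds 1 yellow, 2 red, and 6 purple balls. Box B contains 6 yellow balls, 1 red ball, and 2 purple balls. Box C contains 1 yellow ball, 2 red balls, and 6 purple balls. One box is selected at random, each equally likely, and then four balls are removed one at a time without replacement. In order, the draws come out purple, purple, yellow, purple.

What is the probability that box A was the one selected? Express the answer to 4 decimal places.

0.5000

For each hypothesis, P(data | H) works out to: P(data | box A) = (6/9)(5/8)(1/7)(4/6) = 5/126; P(data | box B) = (2/9)(1/8)(6/7)(0/6) = 0; P(data | box C) = (6/9)(5/8)(1/7)(4/6) = 5/126.
The prior-weighted likelihoods are 1/3 · 5/126 = 5/378, 1/3 · 0 = 0, 1/3 · 5/126 = 5/378; with total 5/189.
Hence P(box A | data) = (5/378) / (5/189) = 1/2.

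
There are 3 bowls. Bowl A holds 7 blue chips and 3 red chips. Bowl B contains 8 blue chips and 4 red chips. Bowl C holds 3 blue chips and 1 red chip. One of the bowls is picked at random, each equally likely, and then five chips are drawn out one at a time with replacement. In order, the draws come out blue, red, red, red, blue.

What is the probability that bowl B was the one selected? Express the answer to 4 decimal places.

The likelihood of the observed sequence under each hypothesis: P(data | bowl A) = (7/10)(3/10)(3/10)(3/10)(7/10) = 0.01323; P(data | bowl B) = (8/12)(4/12)(4/12)(4/12)(8/12) = 0.016461; P(data | bowl C) = (3/4)(1/4)(1/4)(1/4)(3/4) = 0.0087891.
The prior-weighted likelihoods are 1/3 · 0.01323 = 0.00441, 1/3 · 0.016461 = 0.005487, 1/3 · 0.0087891 = 0.0029297; these sum to 0.012827.
So P(bowl B | data) = (0.005487) / (0.012827) = 0.42778.

0.4278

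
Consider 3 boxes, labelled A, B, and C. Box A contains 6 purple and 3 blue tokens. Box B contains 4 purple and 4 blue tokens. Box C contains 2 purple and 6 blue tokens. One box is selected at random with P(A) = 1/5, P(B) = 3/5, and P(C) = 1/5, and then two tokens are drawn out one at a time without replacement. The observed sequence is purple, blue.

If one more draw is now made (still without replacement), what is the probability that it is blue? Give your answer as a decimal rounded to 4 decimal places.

The likelihood of the observed sequence under each hypothesis: P(data | box A) = (6/9)(3/8) = 1/4; P(data | box B) = (4/8)(4/7) = 2/7; P(data | box C) = (2/8)(6/7) = 3/14.
The prior-weighted likelihoods are 1/5 · 1/4 = 1/20, 3/5 · 2/7 = 6/35, 1/5 · 3/14 = 3/70; these sum to 37/140.
Normalising, the posterior is P(box A | data) = 7/37, P(box B | data) = 24/37, P(box C | data) = 6/37.
So P(blue next | data) = Σ P(blue next | H) P(H | data) = (2/7)(7/37) + (1/2)(24/37) + (5/6)(6/37) = 19/37.

0.5135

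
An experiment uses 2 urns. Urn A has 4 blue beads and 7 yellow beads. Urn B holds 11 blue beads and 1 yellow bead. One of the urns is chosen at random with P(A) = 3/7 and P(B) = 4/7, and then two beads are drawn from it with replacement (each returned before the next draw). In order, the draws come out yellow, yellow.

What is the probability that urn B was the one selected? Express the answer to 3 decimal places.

For each hypothesis, P(data | H) works out to: P(data | urn A) = (7/11)(7/11) = 0.40496; P(data | urn B) = (1/12)(1/12) = 0.0069444.
Multiplying each by its prior: 3/7 · 0.40496 = 0.17355, 4/7 · 0.0069444 = 0.0039683; summing to 0.17752.
Therefore the posterior P(urn B | data) = (0.0039683) / (0.17752) = 0.022354.

0.022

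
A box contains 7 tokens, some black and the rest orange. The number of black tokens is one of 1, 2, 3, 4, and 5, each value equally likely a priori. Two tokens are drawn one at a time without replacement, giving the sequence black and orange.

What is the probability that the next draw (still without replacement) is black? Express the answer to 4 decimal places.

0.4400

Compute the likelihood of the observed sequence for each case: P(data | r = 1) = (1/7)(6/6) = 1/7; P(data | r = 2) = (2/7)(5/6) = 5/21; P(data | r = 3) = (3/7)(4/6) = 2/7; P(data | r = 4) = (4/7)(3/6) = 2/7; P(data | r = 5) = (5/7)(2/6) = 5/21.
Weighting by the prior gives 1/5 · 1/7 = 1/35, 1/5 · 5/21 = 1/21, 1/5 · 2/7 = 2/35, 1/5 · 2/7 = 2/35, 1/5 · 5/21 = 1/21; these sum to 5/21.
Normalising, the posterior is P(r = 1 | data) = 3/25, P(r = 2 | data) = 1/5, P(r = 3 | data) = 6/25, P(r = 4 | data) = 6/25, P(r = 5 | data) = 1/5.
Averaging over the posterior, P(black next | data) = (0)(3/25) + (1/5)(1/5) + (2/5)(6/25) + (3/5)(6/25) + (4/5)(1/5) = 11/25.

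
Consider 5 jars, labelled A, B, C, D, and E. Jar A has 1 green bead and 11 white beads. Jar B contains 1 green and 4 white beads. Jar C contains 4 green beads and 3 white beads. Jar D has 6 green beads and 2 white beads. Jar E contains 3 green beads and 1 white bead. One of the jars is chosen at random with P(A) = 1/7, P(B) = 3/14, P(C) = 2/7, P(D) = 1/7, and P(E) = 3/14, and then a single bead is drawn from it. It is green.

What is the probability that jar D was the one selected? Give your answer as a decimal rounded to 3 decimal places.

For each hypothesis, P(data | H) works out to: P(data | jar A) = (1/12) = 0.083333; P(data | jar B) = (1/5) = 0.2; P(data | jar C) = (4/7) = 0.57143; P(data | jar D) = (6/8) = 0.75; P(data | jar E) = (3/4) = 0.75.
The prior-weighted likelihoods are 1/7 · 0.083333 = 0.011905, 3/14 · 0.2 = 0.042857, 2/7 · 0.57143 = 0.16327, 1/7 · 0.75 = 0.10714, 3/14 · 0.75 = 0.16071; summing to 0.48588.
So P(jar D | data) = (0.10714) / (0.48588) = 0.22051.

0.221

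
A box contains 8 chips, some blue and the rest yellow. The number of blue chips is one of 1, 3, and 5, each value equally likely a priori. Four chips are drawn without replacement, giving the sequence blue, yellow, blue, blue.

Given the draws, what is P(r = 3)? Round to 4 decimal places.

Under each hypothesis, the probability of the observed sequence is: P(data | r = 1) = (1/8)(7/7)(0/6) = 0; P(data | r = 3) = (3/8)(5/7)(2/6)(1/5) = 1/56; P(data | r = 5) = (5/8)(3/7)(4/6)(3/5) = 3/28.
The prior-weighted likelihoods are 1/3 · 0 = 0, 1/3 · 1/56 = 1/168, 1/3 · 3/28 = 1/28; these sum to 1/24.
Therefore the posterior P(r = 3 | data) = (1/168) / (1/24) = 1/7.

0.1429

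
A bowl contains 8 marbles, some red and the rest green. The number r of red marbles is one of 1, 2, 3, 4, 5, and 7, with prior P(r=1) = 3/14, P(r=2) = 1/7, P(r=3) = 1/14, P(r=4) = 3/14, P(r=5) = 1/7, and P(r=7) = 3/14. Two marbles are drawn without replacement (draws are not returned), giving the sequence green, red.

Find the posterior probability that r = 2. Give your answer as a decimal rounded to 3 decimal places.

The likelihood of the observed sequence under each hypothesis: P(data | r = 1) = (7/8)(1/7) = 1/8; P(data | r = 2) = (6/8)(2/7) = 3/14; P(data | r = 3) = (5/8)(3/7) = 15/56; P(data | r = 4) = (4/8)(4/7) = 2/7; P(data | r = 5) = (3/8)(5/7) = 15/56; P(data | r = 7) = (1/8)(7/7) = 1/8.
Multiplying each by its prior: 3/14 · 1/8 = 3/112, 1/7 · 3/14 = 3/98, 1/14 · 15/56 = 15/784, 3/14 · 2/7 = 3/49, 1/7 · 15/56 = 15/392, 3/14 · 1/8 = 3/112; with total 159/784.
Hence P(r = 2 | data) = (3/98) / (159/784) = 8/53.

0.151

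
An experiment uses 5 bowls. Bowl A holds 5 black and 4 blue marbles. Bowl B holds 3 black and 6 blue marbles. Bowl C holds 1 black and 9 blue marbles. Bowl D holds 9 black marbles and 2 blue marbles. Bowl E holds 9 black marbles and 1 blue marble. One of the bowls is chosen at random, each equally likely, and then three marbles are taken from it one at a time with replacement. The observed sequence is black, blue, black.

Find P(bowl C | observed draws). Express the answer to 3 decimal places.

For each hypothesis, P(data | H) works out to: P(data | bowl A) = (5/9)(4/9)(5/9) = 0.13717; P(data | bowl B) = (3/9)(6/9)(3/9) = 0.074074; P(data | bowl C) = (1/10)(9/10)(1/10) = 0.009; P(data | bowl D) = (9/11)(2/11)(9/11) = 0.12171; P(data | bowl E) = (9/10)(1/10)(9/10) = 0.081.
Weighting by the prior gives 1/5 · 0.13717 = 0.027435, 1/5 · 0.074074 = 0.014815, 1/5 · 0.009 = 0.0018, 1/5 · 0.12171 = 0.024343, 1/5 · 0.081 = 0.0162; with total 0.084592.
Hence P(bowl C | data) = (0.0018) / (0.084592) = 0.021279.

0.021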